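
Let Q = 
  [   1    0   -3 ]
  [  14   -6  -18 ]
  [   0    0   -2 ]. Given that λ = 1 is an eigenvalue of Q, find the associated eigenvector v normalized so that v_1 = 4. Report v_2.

8

Q − 1I = [[0, 0, -3], [14, -7, -18], [0, 0, -3]].
Solving (Q − 1I)v = 0 gives the eigenspace spanned by (4, 8, 0).
With v_1 = 4, v = (4, 8, 0), so v_2 = 8.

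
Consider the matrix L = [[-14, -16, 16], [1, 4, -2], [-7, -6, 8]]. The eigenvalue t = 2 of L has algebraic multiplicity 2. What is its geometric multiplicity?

L − 2I = [[-16, -16, 16], [1, 2, -2], [-7, -6, 6]].
This matrix has rank 2, so its null space has dimension 3 − 2 = 1.

1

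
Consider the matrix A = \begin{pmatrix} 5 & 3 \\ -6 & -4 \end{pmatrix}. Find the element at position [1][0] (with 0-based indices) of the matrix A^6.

Characteristic polynomial: t^2 - t - 2 = (t - 2)(t + 1), so the eigenvalues are -1, 2.
t=2: eigenvector (-1, 1).
t=-1: eigenvector (-1, 2).
P = [[-1, -1], [1, 2]], D = diag(2, -1), P⁻¹ = [[-2, -1], [1, 1]].
A⁶ = P·diag(64, 1)·P⁻¹ = [[127, 63], [-126, -62]].
The requested entry is -126.

-126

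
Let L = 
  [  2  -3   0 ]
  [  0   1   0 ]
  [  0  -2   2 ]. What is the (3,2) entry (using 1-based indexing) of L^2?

Characteristic polynomial: s^3 - 5s^2 + 8s - 4 = (s - 2)^2(s - 1), so the eigenvalues are 1, 2, 2.
s=2: eigenvector (1, 0, 0).
s=1: eigenvector (3, 1, 2).
s=2: eigenvector (0, 0, 1).
P = [[1, 3, 0], [0, 1, 0], [0, 2, 1]], D = diag(2, 1, 2), P⁻¹ = [[1, -3, 0], [0, 1, 0], [0, -2, 1]].
L² = P·diag(4, 1, 4)·P⁻¹ = [[4, -9, 0], [0, 1, 0], [0, -6, 4]].
The requested entry is -6.

-6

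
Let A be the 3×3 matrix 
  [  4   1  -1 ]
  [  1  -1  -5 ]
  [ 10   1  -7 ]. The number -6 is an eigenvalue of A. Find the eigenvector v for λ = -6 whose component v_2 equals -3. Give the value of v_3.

-3

A + 6I = [[10, 1, -1], [1, 5, -5], [10, 1, -1]].
Solving (A + 6I)v = 0 gives the eigenspace spanned by (0, -3, -3).
With v_2 = -3, v = (0, -3, -3), so v_3 = -3.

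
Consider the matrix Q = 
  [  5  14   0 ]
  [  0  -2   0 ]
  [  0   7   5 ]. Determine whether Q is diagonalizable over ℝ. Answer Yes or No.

Yes

Characteristic polynomial: p(r) = r^3 - 8r^2 + 5r + 50 = (r - 5)^2(r + 2).
r = 5 has algebraic multiplicity 2; rank(Q − 5I) = 1, so geometric multiplicity = 2.
Every eigenvalue has geometric = algebraic multiplicity, so Q is diagonalizable.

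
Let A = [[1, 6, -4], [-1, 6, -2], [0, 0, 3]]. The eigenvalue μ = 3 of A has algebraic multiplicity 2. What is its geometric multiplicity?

2

A − 3I = [[-2, 6, -4], [-1, 3, -2], [0, 0, 0]].
This matrix has rank 1, so its null space has dimension 3 − 1 = 2.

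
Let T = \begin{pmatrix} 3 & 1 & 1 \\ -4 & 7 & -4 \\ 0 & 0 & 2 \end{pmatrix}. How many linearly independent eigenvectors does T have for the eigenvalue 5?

1

T − 5I = [[-2, 1, 1], [-4, 2, -4], [0, 0, -3]].
This matrix has rank 2, so its null space has dimension 3 − 2 = 1.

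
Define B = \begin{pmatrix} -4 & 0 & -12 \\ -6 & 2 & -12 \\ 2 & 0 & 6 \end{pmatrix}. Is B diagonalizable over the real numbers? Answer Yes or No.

Characteristic polynomial: p(μ) = μ^3 - 4μ^2 + 4μ = μ(μ - 2)^2.
μ = 2 has algebraic multiplicity 2; rank(B − 2I) = 1, so geometric multiplicity = 2.
Every eigenvalue has geometric = algebraic multiplicity, so B is diagonalizable.

Yes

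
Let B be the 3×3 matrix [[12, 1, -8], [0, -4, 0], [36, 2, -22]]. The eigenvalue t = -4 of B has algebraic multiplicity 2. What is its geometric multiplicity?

B + 4I = [[16, 1, -8], [0, 0, 0], [36, 2, -18]].
This matrix has rank 2, so its null space has dimension 3 − 2 = 1.

1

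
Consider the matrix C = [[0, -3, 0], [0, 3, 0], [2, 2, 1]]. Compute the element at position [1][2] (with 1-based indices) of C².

Characteristic polynomial: s^3 - 4s^2 + 3s = s(s - 3)(s - 1), so the eigenvalues are 0, 1, 3.
s=1: eigenvector (0, 0, 1).
s=3: eigenvector (-1, 1, 0).
s=0: eigenvector (1, 0, -2).
P = [[0, -1, 1], [0, 1, 0], [1, 0, -2]], D = diag(1, 3, 0), P⁻¹ = [[2, 2, 1], [0, 1, 0], [1, 1, 0]].
C² = P·diag(1, 9, 0)·P⁻¹ = [[0, -9, 0], [0, 9, 0], [2, 2, 1]].
The requested entry is -9.

-9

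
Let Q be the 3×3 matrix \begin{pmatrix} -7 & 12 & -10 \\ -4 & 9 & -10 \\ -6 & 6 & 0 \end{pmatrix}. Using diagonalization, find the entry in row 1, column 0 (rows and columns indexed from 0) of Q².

Characteristic polynomial: μ^3 - 2μ^2 - 15μ = μ(μ - 5)(μ + 3), so the eigenvalues are -3, 0, 5.
μ=-3: eigenvector (-4, -3, -2).
μ=5: eigenvector (1, 1, 0).
μ=0: eigenvector (2, 2, 1).
P = [[-4, 1, 2], [-3, 1, 2], [-2, 0, 1]], D = diag(-3, 5, 0), P⁻¹ = [[-1, 1, 0], [1, 0, -2], [-2, 2, 1]].
Q² = P·diag(9, 25, 0)·P⁻¹ = [[61, -36, -50], [52, -27, -50], [18, -18, 0]].
The requested entry is 52.

52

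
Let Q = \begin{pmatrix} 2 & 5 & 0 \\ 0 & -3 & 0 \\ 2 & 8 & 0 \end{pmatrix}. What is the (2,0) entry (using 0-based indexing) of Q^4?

Characteristic polynomial: t^3 + t^2 - 6t = t(t - 2)(t + 3), so the eigenvalues are -3, 0, 2.
t=2: eigenvector (1, 0, 1).
t=0: eigenvector (0, 0, 1).
t=-3: eigenvector (-1, 1, -2).
P = [[1, 0, -1], [0, 0, 1], [1, 1, -2]], D = diag(2, 0, -3), P⁻¹ = [[1, 1, 0], [-1, 1, 1], [0, 1, 0]].
Q⁴ = P·diag(16, 0, 81)·P⁻¹ = [[16, -65, 0], [0, 81, 0], [16, -146, 0]].
The requested entry is 16.

16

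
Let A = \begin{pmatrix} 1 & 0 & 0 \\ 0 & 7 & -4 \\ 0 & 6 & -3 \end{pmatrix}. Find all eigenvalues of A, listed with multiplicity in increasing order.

Characteristic polynomial: p(λ) = λ^3 - 5λ^2 + 7λ - 3 = (λ - 3)(λ - 1)^2.
Roots (with multiplicity): 1, 1, 3.

1, 1, 3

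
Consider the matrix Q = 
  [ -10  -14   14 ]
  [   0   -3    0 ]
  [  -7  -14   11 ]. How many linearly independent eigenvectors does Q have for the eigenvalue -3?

2

Q + 3I = [[-7, -14, 14], [0, 0, 0], [-7, -14, 14]].
This matrix has rank 1, so its null space has dimension 3 − 1 = 2.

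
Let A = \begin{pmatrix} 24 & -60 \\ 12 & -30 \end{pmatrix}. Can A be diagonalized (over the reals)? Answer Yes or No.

Characteristic polynomial: p(s) = s^2 + 6s = s(s + 6).
All 2 eigenvalues are distinct, so A is diagonalizable.

Yes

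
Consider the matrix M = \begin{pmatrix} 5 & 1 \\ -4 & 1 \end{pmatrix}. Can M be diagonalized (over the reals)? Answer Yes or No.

No

Characteristic polynomial: p(λ) = λ^2 - 6λ + 9 = (λ - 3)^2.
λ = 3 has algebraic multiplicity 2; rank(M − 3I) = 1, so geometric multiplicity = 1.
Geometric multiplicity < algebraic multiplicity, so M is not diagonalizable.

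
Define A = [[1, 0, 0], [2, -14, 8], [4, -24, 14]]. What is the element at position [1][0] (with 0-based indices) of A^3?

14

Characteristic polynomial: λ^3 - λ^2 - 4λ + 4 = (λ - 2)(λ - 1)(λ + 2), so the eigenvalues are -2, 1, 2.
λ=1: eigenvector (1, -2, -4).
λ=2: eigenvector (0, 1, 2).
λ=-2: eigenvector (0, -2, -3).
P = [[1, 0, 0], [-2, 1, -2], [-4, 2, -3]], D = diag(1, 2, -2), P⁻¹ = [[1, 0, 0], [2, -3, 2], [0, -2, 1]].
A³ = P·diag(1, 8, -8)·P⁻¹ = [[1, 0, 0], [14, -56, 32], [28, -96, 56]].
The requested entry is 14.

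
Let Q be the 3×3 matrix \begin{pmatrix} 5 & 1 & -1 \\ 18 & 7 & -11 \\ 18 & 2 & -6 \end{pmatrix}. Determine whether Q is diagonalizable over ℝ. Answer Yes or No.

No

Characteristic polynomial: p(r) = r^3 - 6r^2 - 15r + 100 = (r - 5)^2(r + 4).
r = 5 has algebraic multiplicity 2; rank(Q − 5I) = 2, so geometric multiplicity = 1.
Geometric multiplicity < algebraic multiplicity, so Q is not diagonalizable.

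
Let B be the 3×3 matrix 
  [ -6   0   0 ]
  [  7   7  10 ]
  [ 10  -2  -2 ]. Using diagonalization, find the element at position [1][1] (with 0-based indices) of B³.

Characteristic polynomial: r^3 + r^2 - 24r + 36 = (r - 3)(r - 2)(r + 6), so the eigenvalues are -6, 2, 3.
r=-6: eigenvector (1, 1, -2).
r=3: eigenvector (0, 5, -2).
r=2: eigenvector (0, -2, 1).
P = [[1, 0, 0], [1, 5, -2], [-2, -2, 1]], D = diag(-6, 3, 2), P⁻¹ = [[1, 0, 0], [3, 1, 2], [8, 2, 5]].
B³ = P·diag(-216, 27, 8)·P⁻¹ = [[-216, 0, 0], [61, 103, 190], [334, -38, -68]].
The requested entry is 103.

103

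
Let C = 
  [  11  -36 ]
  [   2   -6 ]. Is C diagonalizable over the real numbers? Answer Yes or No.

Yes

Characteristic polynomial: p(s) = s^2 - 5s + 6 = (s - 3)(s - 2).
All 2 eigenvalues are distinct, so C is diagonalizable.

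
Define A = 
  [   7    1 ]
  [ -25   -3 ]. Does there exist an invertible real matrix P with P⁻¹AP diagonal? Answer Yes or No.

No

Characteristic polynomial: p(s) = s^2 - 4s + 4 = (s - 2)^2.
s = 2 has algebraic multiplicity 2; rank(A − 2I) = 1, so geometric multiplicity = 1.
Geometric multiplicity < algebraic multiplicity, so A is not diagonalizable.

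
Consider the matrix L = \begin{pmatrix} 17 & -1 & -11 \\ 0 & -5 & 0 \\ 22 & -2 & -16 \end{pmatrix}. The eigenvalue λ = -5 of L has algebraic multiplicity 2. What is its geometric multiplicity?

L + 5I = [[22, -1, -11], [0, 0, 0], [22, -2, -11]].
This matrix has rank 2, so its null space has dimension 3 − 2 = 1.

1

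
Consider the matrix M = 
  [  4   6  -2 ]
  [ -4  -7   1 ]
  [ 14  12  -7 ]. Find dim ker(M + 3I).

M + 3I = [[7, 6, -2], [-4, -4, 1], [14, 12, -4]].
This matrix has rank 2, so its null space has dimension 3 − 2 = 1.

1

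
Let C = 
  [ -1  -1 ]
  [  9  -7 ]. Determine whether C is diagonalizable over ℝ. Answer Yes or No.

Characteristic polynomial: p(s) = s^2 + 8s + 16 = (s + 4)^2.
s = -4 has algebraic multiplicity 2; rank(C + 4I) = 1, so geometric multiplicity = 1.
Geometric multiplicity < algebraic multiplicity, so C is not diagonalizable.

No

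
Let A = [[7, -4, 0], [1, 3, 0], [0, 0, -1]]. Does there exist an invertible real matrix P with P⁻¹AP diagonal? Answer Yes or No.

No

Characteristic polynomial: p(r) = r^3 - 9r^2 + 15r + 25 = (r - 5)^2(r + 1).
r = 5 has algebraic multiplicity 2; rank(A − 5I) = 2, so geometric multiplicity = 1.
Geometric multiplicity < algebraic multiplicity, so A is not diagonalizable.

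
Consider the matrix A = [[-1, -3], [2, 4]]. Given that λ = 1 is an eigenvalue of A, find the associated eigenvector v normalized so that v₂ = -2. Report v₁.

A − 1I = [[-2, -3], [2, 3]].
Solving (A − 1I)v = 0 gives the eigenspace spanned by (3, -2).
With v₂ = -2, v = (3, -2), so v₁ = 3.

3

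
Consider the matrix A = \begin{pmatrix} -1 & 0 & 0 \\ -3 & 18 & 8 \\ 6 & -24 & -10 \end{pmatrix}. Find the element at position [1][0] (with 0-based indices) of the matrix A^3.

Characteristic polynomial: λ^3 - 7λ^2 + 4λ + 12 = (λ - 6)(λ - 2)(λ + 1), so the eigenvalues are -1, 2, 6.
λ=-1: eigenvector (1, 1, -2).
λ=2: eigenvector (0, 1, -2).
λ=6: eigenvector (0, 2, -3).
P = [[1, 0, 0], [1, 1, 2], [-2, -2, -3]], D = diag(-1, 2, 6), P⁻¹ = [[1, 0, 0], [-1, -3, -2], [0, 2, 1]].
A³ = P·diag(-1, 8, 216)·P⁻¹ = [[-1, 0, 0], [-9, 840, 416], [18, -1248, -616]].
The requested entry is -9.

-9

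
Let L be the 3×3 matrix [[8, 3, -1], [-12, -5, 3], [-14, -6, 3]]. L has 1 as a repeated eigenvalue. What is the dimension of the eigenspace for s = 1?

1

L − 1I = [[7, 3, -1], [-12, -6, 3], [-14, -6, 2]].
This matrix has rank 2, so its null space has dimension 3 − 2 = 1.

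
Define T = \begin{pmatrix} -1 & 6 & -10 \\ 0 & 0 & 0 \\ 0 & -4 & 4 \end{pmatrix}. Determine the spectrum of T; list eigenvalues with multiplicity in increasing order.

-1, 0, 4

Characteristic polynomial: p(λ) = λ^3 - 3λ^2 - 4λ = λ(λ - 4)(λ + 1).
Roots (with multiplicity): -1, 0, 4.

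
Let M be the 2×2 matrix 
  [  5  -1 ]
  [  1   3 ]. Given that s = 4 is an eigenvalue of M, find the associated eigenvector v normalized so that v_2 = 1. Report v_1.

M − 4I = [[1, -1], [1, -1]].
Solving (M − 4I)v = 0 gives the eigenspace spanned by (1, 1).
With v_2 = 1, v = (1, 1), so v_1 = 1.

1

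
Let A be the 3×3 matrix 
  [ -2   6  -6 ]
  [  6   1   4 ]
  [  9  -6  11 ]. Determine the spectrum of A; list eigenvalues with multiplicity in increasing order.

1, 4, 5

Characteristic polynomial: p(t) = t^3 - 10t^2 + 29t - 20 = (t - 5)(t - 4)(t - 1).
Roots (with multiplicity): 1, 4, 5.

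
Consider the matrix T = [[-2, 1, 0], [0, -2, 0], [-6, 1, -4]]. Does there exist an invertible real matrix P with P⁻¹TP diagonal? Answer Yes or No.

No

Characteristic polynomial: p(r) = r^3 + 8r^2 + 20r + 16 = (r + 2)^2(r + 4).
r = -2 has algebraic multiplicity 2; rank(T + 2I) = 2, so geometric multiplicity = 1.
Geometric multiplicity < algebraic multiplicity, so T is not diagonalizable.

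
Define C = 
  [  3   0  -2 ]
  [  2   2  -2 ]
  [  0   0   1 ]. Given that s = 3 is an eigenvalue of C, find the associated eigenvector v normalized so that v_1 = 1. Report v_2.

C − 3I = [[0, 0, -2], [2, -1, -2], [0, 0, -2]].
Solving (C − 3I)v = 0 gives the eigenspace spanned by (1, 2, 0).
With v_1 = 1, v = (1, 2, 0), so v_2 = 2.

2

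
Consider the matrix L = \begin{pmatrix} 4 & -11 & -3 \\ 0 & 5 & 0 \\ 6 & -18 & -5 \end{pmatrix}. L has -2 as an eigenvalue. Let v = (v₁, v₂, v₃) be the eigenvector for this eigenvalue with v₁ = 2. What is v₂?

L + 2I = [[6, -11, -3], [0, 7, 0], [6, -18, -3]].
Solving (L + 2I)v = 0 gives the eigenspace spanned by (2, 0, 4).
With v₁ = 2, v = (2, 0, 4), so v₂ = 0.

0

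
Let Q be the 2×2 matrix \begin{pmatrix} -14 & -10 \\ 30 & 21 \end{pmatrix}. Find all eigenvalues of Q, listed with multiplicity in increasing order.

Characteristic polynomial: p(μ) = μ^2 - 7μ + 6 = (μ - 6)(μ - 1).
Roots (with multiplicity): 1, 6.

1, 6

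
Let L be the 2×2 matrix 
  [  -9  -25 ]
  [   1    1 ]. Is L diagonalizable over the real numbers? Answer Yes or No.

No

Characteristic polynomial: p(r) = r^2 + 8r + 16 = (r + 4)^2.
r = -4 has algebraic multiplicity 2; rank(L + 4I) = 1, so geometric multiplicity = 1.
Geometric multiplicity < algebraic multiplicity, so L is not diagonalizable.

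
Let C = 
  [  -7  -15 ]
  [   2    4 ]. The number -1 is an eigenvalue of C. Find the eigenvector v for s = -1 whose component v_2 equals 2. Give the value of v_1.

-5

C + 1I = [[-6, -15], [2, 5]].
Solving (C + 1I)v = 0 gives the eigenspace spanned by (-5, 2).
With v_2 = 2, v = (-5, 2), so v_1 = -5.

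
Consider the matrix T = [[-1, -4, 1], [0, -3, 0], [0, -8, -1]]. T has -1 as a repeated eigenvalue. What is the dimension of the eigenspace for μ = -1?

1

T + 1I = [[0, -4, 1], [0, -2, 0], [0, -8, 0]].
This matrix has rank 2, so its null space has dimension 3 − 2 = 1.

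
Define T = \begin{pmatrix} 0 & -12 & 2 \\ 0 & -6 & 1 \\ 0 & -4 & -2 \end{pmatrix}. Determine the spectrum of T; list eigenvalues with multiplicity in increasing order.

-4, -4, 0

Characteristic polynomial: p(μ) = μ^3 + 8μ^2 + 16μ = μ(μ + 4)^2.
Roots (with multiplicity): -4, -4, 0.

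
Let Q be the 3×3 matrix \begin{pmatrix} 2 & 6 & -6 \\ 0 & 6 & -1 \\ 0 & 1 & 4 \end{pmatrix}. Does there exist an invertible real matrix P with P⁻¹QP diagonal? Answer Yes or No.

No

Characteristic polynomial: p(t) = t^3 - 12t^2 + 45t - 50 = (t - 5)^2(t - 2).
t = 5 has algebraic multiplicity 2; rank(Q − 5I) = 2, so geometric multiplicity = 1.
Geometric multiplicity < algebraic multiplicity, so Q is not diagonalizable.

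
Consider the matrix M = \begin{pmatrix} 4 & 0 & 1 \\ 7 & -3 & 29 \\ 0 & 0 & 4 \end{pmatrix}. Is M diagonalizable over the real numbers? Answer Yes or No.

No

Characteristic polynomial: p(t) = t^3 - 5t^2 - 8t + 48 = (t - 4)^2(t + 3).
t = 4 has algebraic multiplicity 2; rank(M − 4I) = 2, so geometric multiplicity = 1.
Geometric multiplicity < algebraic multiplicity, so M is not diagonalizable.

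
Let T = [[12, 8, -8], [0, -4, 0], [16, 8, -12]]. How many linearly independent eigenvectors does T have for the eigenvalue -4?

2

T + 4I = [[16, 8, -8], [0, 0, 0], [16, 8, -8]].
This matrix has rank 1, so its null space has dimension 3 − 1 = 2.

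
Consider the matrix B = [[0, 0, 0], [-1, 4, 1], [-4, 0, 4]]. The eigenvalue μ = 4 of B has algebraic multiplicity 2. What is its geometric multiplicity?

1

B − 4I = [[-4, 0, 0], [-1, 0, 1], [-4, 0, 0]].
This matrix has rank 2, so its null space has dimension 3 − 2 = 1.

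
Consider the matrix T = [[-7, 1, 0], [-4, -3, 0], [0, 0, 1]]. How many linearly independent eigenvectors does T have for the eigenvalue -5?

1

T + 5I = [[-2, 1, 0], [-4, 2, 0], [0, 0, 6]].
This matrix has rank 2, so its null space has dimension 3 − 2 = 1.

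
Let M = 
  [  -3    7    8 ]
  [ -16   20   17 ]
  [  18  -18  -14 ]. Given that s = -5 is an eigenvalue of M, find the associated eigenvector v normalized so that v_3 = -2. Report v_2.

M + 5I = [[2, 7, 8], [-16, 25, 17], [18, -18, -9]].
Solving (M + 5I)v = 0 gives the eigenspace spanned by (1, 2, -2).
With v_3 = -2, v = (1, 2, -2), so v_2 = 2.

2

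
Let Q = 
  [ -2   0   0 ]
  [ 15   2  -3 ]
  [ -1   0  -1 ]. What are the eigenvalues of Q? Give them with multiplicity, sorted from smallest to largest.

-2, -1, 2

Characteristic polynomial: p(s) = s^3 + s^2 - 4s - 4 = (s - 2)(s + 1)(s + 2).
Roots (with multiplicity): -2, -1, 2.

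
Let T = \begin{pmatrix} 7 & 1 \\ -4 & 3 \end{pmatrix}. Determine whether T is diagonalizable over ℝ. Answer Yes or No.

Characteristic polynomial: p(s) = s^2 - 10s + 25 = (s - 5)^2.
s = 5 has algebraic multiplicity 2; rank(T − 5I) = 1, so geometric multiplicity = 1.
Geometric multiplicity < algebraic multiplicity, so T is not diagonalizable.

No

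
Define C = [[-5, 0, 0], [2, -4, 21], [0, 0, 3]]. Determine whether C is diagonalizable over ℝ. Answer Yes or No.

Yes

Characteristic polynomial: p(s) = s^3 + 6s^2 - 7s - 60 = (s - 3)(s + 4)(s + 5).
All 3 eigenvalues are distinct, so C is diagonalizable.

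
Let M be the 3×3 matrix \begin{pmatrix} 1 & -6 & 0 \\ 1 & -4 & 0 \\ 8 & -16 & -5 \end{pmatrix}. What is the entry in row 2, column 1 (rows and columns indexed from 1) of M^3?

Characteristic polynomial: μ^3 + 8μ^2 + 17μ + 10 = (μ + 1)(μ + 2)(μ + 5), so the eigenvalues are -5, -2, -1.
μ=-1: eigenvector (3, 1, 2).
μ=-2: eigenvector (2, 1, 0).
μ=-5: eigenvector (0, 0, 1).
P = [[3, 2, 0], [1, 1, 0], [2, 0, 1]], D = diag(-1, -2, -5), P⁻¹ = [[1, -2, 0], [-1, 3, 0], [-2, 4, 1]].
M³ = P·diag(-1, -8, -125)·P⁻¹ = [[13, -42, 0], [7, -22, 0], [248, -496, -125]].
The requested entry is 7.

7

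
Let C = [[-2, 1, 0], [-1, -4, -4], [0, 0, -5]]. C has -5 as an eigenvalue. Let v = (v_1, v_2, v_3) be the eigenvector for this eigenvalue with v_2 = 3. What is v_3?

C + 5I = [[3, 1, 0], [-1, 1, -4], [0, 0, 0]].
Solving (C + 5I)v = 0 gives the eigenspace spanned by (-1, 3, 1).
With v_2 = 3, v = (-1, 3, 1), so v_3 = 1.

1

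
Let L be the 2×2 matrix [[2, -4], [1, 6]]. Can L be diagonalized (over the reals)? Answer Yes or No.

Characteristic polynomial: p(r) = r^2 - 8r + 16 = (r - 4)^2.
r = 4 has algebraic multiplicity 2; rank(L − 4I) = 1, so geometric multiplicity = 1.
Geometric multiplicity < algebraic multiplicity, so L is not diagonalizable.

No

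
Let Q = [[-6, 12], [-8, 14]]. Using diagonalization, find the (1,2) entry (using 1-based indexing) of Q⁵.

Characteristic polynomial: t^2 - 8t + 12 = (t - 6)(t - 2), so the eigenvalues are 2, 6.
t=2: eigenvector (-3, -2).
t=6: eigenvector (1, 1).
P = [[-3, 1], [-2, 1]], D = diag(2, 6), P⁻¹ = [[-1, 1], [-2, 3]].
Q⁵ = P·diag(32, 7776)·P⁻¹ = [[-15456, 23232], [-15488, 23264]].
The requested entry is 23232.

23232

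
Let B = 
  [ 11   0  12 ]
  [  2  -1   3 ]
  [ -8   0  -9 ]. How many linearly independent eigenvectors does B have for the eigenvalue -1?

B + 1I = [[12, 0, 12], [2, 0, 3], [-8, 0, -8]].
This matrix has rank 2, so its null space has dimension 3 − 2 = 1.

1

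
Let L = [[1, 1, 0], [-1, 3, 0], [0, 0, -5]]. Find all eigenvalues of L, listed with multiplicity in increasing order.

-5, 2, 2

Characteristic polynomial: p(μ) = μ^3 + μ^2 - 16μ + 20 = (μ - 2)^2(μ + 5).
Roots (with multiplicity): -5, 2, 2.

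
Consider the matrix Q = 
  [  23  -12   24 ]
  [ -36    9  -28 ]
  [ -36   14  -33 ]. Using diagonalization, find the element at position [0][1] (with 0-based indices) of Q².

-48

Characteristic polynomial: t^3 + t^2 - 25t - 25 = (t - 5)(t + 1)(t + 5), so the eigenvalues are -5, -1, 5.
t=-1: eigenvector (1, -2, -2).
t=5: eigenvector (-2, 3, 3).
t=-5: eigenvector (0, 2, 1).
P = [[1, -2, 0], [-2, 3, 2], [-2, 3, 1]], D = diag(-1, 5, -5), P⁻¹ = [[-3, 2, -4], [-2, 1, -2], [0, 1, -1]].
Q² = P·diag(1, 25, 25)·P⁻¹ = [[97, -48, 96], [-144, 121, -192], [-144, 96, -167]].
The requested entry is -48.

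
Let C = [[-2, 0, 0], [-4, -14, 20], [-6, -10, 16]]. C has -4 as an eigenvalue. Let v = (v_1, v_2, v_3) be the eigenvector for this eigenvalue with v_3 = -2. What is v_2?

C + 4I = [[2, 0, 0], [-4, -10, 20], [-6, -10, 20]].
Solving (C + 4I)v = 0 gives the eigenspace spanned by (0, -4, -2).
With v_3 = -2, v = (0, -4, -2), so v_2 = -4.

-4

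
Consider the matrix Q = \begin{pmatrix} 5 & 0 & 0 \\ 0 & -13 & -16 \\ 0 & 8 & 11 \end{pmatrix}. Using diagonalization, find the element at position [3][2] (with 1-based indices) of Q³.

Characteristic polynomial: λ^3 - 3λ^2 - 25λ + 75 = (λ - 5)(λ - 3)(λ + 5), so the eigenvalues are -5, 3, 5.
λ=-5: eigenvector (0, -2, 1).
λ=3: eigenvector (0, -1, 1).
λ=5: eigenvector (1, 0, 0).
P = [[0, 0, 1], [-2, -1, 0], [1, 1, 0]], D = diag(-5, 3, 5), P⁻¹ = [[0, -1, -1], [0, 1, 2], [1, 0, 0]].
Q³ = P·diag(-125, 27, 125)·P⁻¹ = [[125, 0, 0], [0, -277, -304], [0, 152, 179]].
The requested entry is 152.

152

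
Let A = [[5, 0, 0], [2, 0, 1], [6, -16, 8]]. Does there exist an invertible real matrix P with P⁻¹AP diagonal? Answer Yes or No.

No

Characteristic polynomial: p(r) = r^3 - 13r^2 + 56r - 80 = (r - 5)(r - 4)^2.
r = 4 has algebraic multiplicity 2; rank(A − 4I) = 2, so geometric multiplicity = 1.
Geometric multiplicity < algebraic multiplicity, so A is not diagonalizable.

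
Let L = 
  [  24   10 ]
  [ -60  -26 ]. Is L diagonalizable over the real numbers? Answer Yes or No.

Yes

Characteristic polynomial: p(μ) = μ^2 + 2μ - 24 = (μ - 4)(μ + 6).
All 2 eigenvalues are distinct, so L is diagonalizable.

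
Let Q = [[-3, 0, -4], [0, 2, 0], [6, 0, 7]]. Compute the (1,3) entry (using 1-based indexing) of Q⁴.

-160

Characteristic polynomial: r^3 - 6r^2 + 11r - 6 = (r - 3)(r - 2)(r - 1), so the eigenvalues are 1, 2, 3.
r=2: eigenvector (0, 1, 0).
r=1: eigenvector (1, 0, -1).
r=3: eigenvector (-2, 0, 3).
P = [[0, 1, -2], [1, 0, 0], [0, -1, 3]], D = diag(2, 1, 3), P⁻¹ = [[0, 1, 0], [3, 0, 2], [1, 0, 1]].
Q⁴ = P·diag(16, 1, 81)·P⁻¹ = [[-159, 0, -160], [0, 16, 0], [240, 0, 241]].
The requested entry is -160.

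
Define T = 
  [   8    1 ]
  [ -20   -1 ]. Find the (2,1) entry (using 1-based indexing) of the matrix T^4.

Characteristic polynomial: λ^2 - 7λ + 12 = (λ - 4)(λ - 3), so the eigenvalues are 3, 4.
λ=3: eigenvector (1, -5).
λ=4: eigenvector (1, -4).
P = [[1, 1], [-5, -4]], D = diag(3, 4), P⁻¹ = [[-4, -1], [5, 1]].
T⁴ = P·diag(81, 256)·P⁻¹ = [[956, 175], [-3500, -619]].
The requested entry is -3500.

-3500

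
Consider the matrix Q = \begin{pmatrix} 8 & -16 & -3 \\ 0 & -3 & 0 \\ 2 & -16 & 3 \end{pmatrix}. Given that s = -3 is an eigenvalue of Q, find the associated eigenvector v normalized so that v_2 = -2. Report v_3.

-4

Q + 3I = [[11, -16, -3], [0, 0, 0], [2, -16, 6]].
Solving (Q + 3I)v = 0 gives the eigenspace spanned by (-4, -2, -4).
With v_2 = -2, v = (-4, -2, -4), so v_3 = -4.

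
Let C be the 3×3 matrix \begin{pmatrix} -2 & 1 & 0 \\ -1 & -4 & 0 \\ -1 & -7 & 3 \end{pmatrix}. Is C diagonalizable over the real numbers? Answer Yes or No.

Characteristic polynomial: p(t) = t^3 + 3t^2 - 9t - 27 = (t - 3)(t + 3)^2.
t = -3 has algebraic multiplicity 2; rank(C + 3I) = 2, so geometric multiplicity = 1.
Geometric multiplicity < algebraic multiplicity, so C is not diagonalizable.

No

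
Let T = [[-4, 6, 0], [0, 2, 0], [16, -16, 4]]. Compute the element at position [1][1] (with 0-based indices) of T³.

Characteristic polynomial: μ^3 - 2μ^2 - 16μ + 32 = (μ - 4)(μ - 2)(μ + 4), so the eigenvalues are -4, 2, 4.
μ=-4: eigenvector (1, 0, -2).
μ=4: eigenvector (0, 0, 1).
μ=2: eigenvector (1, 1, 0).
P = [[1, 0, 1], [0, 0, 1], [-2, 1, 0]], D = diag(-4, 4, 2), P⁻¹ = [[1, -1, 0], [2, -2, 1], [0, 1, 0]].
T³ = P·diag(-64, 64, 8)·P⁻¹ = [[-64, 72, 0], [0, 8, 0], [256, -256, 64]].
The requested entry is 8.

8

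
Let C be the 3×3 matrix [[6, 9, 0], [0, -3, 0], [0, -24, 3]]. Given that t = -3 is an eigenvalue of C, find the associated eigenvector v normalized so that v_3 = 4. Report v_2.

C + 3I = [[9, 9, 0], [0, 0, 0], [0, -24, 6]].
Solving (C + 3I)v = 0 gives the eigenspace spanned by (-1, 1, 4).
With v_3 = 4, v = (-1, 1, 4), so v_2 = 1.

1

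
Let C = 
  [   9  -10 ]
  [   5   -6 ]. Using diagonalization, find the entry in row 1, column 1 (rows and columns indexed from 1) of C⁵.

2049

Characteristic polynomial: r^2 - 3r - 4 = (r - 4)(r + 1), so the eigenvalues are -1, 4.
r=4: eigenvector (-2, -1).
r=-1: eigenvector (1, 1).
P = [[-2, 1], [-1, 1]], D = diag(4, -1), P⁻¹ = [[-1, 1], [-1, 2]].
C⁵ = P·diag(1024, -1)·P⁻¹ = [[2049, -2050], [1025, -1026]].
The requested entry is 2049.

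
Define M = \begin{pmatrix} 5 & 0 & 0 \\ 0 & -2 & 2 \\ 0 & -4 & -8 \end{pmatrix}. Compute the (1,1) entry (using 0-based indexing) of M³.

Characteristic polynomial: μ^3 + 5μ^2 - 26μ - 120 = (μ - 5)(μ + 4)(μ + 6), so the eigenvalues are -6, -4, 5.
μ=5: eigenvector (1, 0, 0).
μ=-6: eigenvector (0, -1, 2).
μ=-4: eigenvector (0, -1, 1).
P = [[1, 0, 0], [0, -1, -1], [0, 2, 1]], D = diag(5, -6, -4), P⁻¹ = [[1, 0, 0], [0, 1, 1], [0, -2, -1]].
M³ = P·diag(125, -216, -64)·P⁻¹ = [[125, 0, 0], [0, 88, 152], [0, -304, -368]].
The requested entry is 88.

88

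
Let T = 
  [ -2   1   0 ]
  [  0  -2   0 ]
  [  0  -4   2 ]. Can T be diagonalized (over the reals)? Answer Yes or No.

Characteristic polynomial: p(λ) = λ^3 + 2λ^2 - 4λ - 8 = (λ - 2)(λ + 2)^2.
λ = -2 has algebraic multiplicity 2; rank(T + 2I) = 2, so geometric multiplicity = 1.
Geometric multiplicity < algebraic multiplicity, so T is not diagonalizable.

No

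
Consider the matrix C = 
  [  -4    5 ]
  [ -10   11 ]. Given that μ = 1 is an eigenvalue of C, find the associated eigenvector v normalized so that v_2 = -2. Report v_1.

-2

C − 1I = [[-5, 5], [-10, 10]].
Solving (C − 1I)v = 0 gives the eigenspace spanned by (-2, -2).
With v_2 = -2, v = (-2, -2), so v_1 = -2.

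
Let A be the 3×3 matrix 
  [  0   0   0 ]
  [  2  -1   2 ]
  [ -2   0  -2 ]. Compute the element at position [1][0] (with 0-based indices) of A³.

Characteristic polynomial: t^3 + 3t^2 + 2t = t(t + 1)(t + 2), so the eigenvalues are -2, -1, 0.
t=0: eigenvector (1, 0, -1).
t=-1: eigenvector (0, 1, 0).
t=-2: eigenvector (0, -2, 1).
P = [[1, 0, 0], [0, 1, -2], [-1, 0, 1]], D = diag(0, -1, -2), P⁻¹ = [[1, 0, 0], [2, 1, 2], [1, 0, 1]].
A³ = P·diag(0, -1, -8)·P⁻¹ = [[0, 0, 0], [14, -1, 14], [-8, 0, -8]].
The requested entry is 14.

14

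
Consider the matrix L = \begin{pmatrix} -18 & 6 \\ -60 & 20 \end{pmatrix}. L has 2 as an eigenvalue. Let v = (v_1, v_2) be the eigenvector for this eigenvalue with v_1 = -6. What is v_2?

L − 2I = [[-20, 6], [-60, 18]].
Solving (L − 2I)v = 0 gives the eigenspace spanned by (-6, -20).
With v_1 = -6, v = (-6, -20), so v_2 = -20.

-20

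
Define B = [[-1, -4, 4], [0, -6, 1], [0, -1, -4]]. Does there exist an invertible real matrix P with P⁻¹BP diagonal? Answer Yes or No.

No

Characteristic polynomial: p(s) = s^3 + 11s^2 + 35s + 25 = (s + 1)(s + 5)^2.
s = -5 has algebraic multiplicity 2; rank(B + 5I) = 2, so geometric multiplicity = 1.
Geometric multiplicity < algebraic multiplicity, so B is not diagonalizable.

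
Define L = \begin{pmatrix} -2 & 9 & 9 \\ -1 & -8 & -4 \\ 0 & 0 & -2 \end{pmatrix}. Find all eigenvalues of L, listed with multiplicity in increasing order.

-5, -5, -2

Characteristic polynomial: p(t) = t^3 + 12t^2 + 45t + 50 = (t + 2)(t + 5)^2.
Roots (with multiplicity): -5, -5, -2.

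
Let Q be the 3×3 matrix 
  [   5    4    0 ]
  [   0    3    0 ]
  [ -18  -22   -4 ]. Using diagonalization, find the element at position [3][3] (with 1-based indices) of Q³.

Characteristic polynomial: s^3 - 4s^2 - 17s + 60 = (s - 5)(s - 3)(s + 4), so the eigenvalues are -4, 3, 5.
s=5: eigenvector (1, 0, -2).
s=3: eigenvector (-2, 1, 2).
s=-4: eigenvector (0, 0, 1).
P = [[1, -2, 0], [0, 1, 0], [-2, 2, 1]], D = diag(5, 3, -4), P⁻¹ = [[1, 2, 0], [0, 1, 0], [2, 2, 1]].
Q³ = P·diag(125, 27, -64)·P⁻¹ = [[125, 196, 0], [0, 27, 0], [-378, -574, -64]].
The requested entry is -64.

-64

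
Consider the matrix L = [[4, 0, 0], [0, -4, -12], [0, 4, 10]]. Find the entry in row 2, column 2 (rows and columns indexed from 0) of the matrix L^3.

Characteristic polynomial: r^3 - 10r^2 + 32r - 32 = (r - 4)^2(r - 2), so the eigenvalues are 2, 4, 4.
r=2: eigenvector (0, -2, 1).
r=4: eigenvector (0, -3, 2).
r=4: eigenvector (1, 0, 0).
P = [[0, 0, 1], [-2, -3, 0], [1, 2, 0]], D = diag(2, 4, 4), P⁻¹ = [[0, -2, -3], [0, 1, 2], [1, 0, 0]].
L³ = P·diag(8, 64, 64)·P⁻¹ = [[64, 0, 0], [0, -160, -336], [0, 112, 232]].
The requested entry is 232.

232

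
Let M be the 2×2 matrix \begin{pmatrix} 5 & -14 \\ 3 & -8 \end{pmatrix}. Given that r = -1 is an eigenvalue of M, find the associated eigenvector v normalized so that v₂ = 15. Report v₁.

35

M + 1I = [[6, -14], [3, -7]].
Solving (M + 1I)v = 0 gives the eigenspace spanned by (35, 15).
With v₂ = 15, v = (35, 15), so v₁ = 35.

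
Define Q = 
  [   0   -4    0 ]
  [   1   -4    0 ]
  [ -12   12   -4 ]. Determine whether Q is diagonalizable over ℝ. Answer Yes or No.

Characteristic polynomial: p(t) = t^3 + 8t^2 + 20t + 16 = (t + 2)^2(t + 4).
t = -2 has algebraic multiplicity 2; rank(Q + 2I) = 2, so geometric multiplicity = 1.
Geometric multiplicity < algebraic multiplicity, so Q is not diagonalizable.

No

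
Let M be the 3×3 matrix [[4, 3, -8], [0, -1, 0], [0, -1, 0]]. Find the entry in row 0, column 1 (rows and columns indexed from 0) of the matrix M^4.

257

Characteristic polynomial: s^3 - 3s^2 - 4s = s(s - 4)(s + 1), so the eigenvalues are -1, 0, 4.
s=4: eigenvector (1, 0, 0).
s=0: eigenvector (2, 0, 1).
s=-1: eigenvector (1, 1, 1).
P = [[1, 2, 1], [0, 0, 1], [0, 1, 1]], D = diag(4, 0, -1), P⁻¹ = [[1, 1, -2], [0, -1, 1], [0, 1, 0]].
M⁴ = P·diag(256, 0, 1)·P⁻¹ = [[256, 257, -512], [0, 1, 0], [0, 1, 0]].
The requested entry is 257.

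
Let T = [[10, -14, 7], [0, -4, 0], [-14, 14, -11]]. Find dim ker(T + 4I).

2

T + 4I = [[14, -14, 7], [0, 0, 0], [-14, 14, -7]].
This matrix has rank 1, so its null space has dimension 3 − 1 = 2.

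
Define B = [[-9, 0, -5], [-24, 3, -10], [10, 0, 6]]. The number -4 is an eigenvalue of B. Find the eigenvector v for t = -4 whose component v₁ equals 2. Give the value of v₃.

-2

B + 4I = [[-5, 0, -5], [-24, 7, -10], [10, 0, 10]].
Solving (B + 4I)v = 0 gives the eigenspace spanned by (2, 4, -2).
With v₁ = 2, v = (2, 4, -2), so v₃ = -2.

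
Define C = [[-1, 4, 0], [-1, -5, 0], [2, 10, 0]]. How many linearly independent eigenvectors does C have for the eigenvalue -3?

1

C + 3I = [[2, 4, 0], [-1, -2, 0], [2, 10, 3]].
This matrix has rank 2, so its null space has dimension 3 − 2 = 1.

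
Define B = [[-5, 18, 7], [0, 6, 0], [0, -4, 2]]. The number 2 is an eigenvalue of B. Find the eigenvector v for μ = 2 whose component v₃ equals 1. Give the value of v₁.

1

B − 2I = [[-7, 18, 7], [0, 4, 0], [0, -4, 0]].
Solving (B − 2I)v = 0 gives the eigenspace spanned by (1, 0, 1).
With v₃ = 1, v = (1, 0, 1), so v₁ = 1.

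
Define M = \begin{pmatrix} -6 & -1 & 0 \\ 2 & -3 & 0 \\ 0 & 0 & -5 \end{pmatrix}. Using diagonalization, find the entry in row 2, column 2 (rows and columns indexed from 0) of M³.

-125

Characteristic polynomial: λ^3 + 14λ^2 + 65λ + 100 = (λ + 4)(λ + 5)^2, so the eigenvalues are -5, -5, -4.
λ=-4: eigenvector (-1, 2, 0).
λ=-5: eigenvector (-1, 1, 0).
λ=-5: eigenvector (0, 0, 1).
P = [[-1, -1, 0], [2, 1, 0], [0, 0, 1]], D = diag(-4, -5, -5), P⁻¹ = [[1, 1, 0], [-2, -1, 0], [0, 0, 1]].
M³ = P·diag(-64, -125, -125)·P⁻¹ = [[-186, -61, 0], [122, -3, 0], [0, 0, -125]].
The requested entry is -125.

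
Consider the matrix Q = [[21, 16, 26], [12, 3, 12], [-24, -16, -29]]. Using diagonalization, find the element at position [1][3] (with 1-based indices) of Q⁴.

Characteristic polynomial: μ^3 + 5μ^2 - 9μ - 45 = (μ - 3)(μ + 3)(μ + 5), so the eigenvalues are -5, -3, 3.
μ=3: eigenvector (2, 1, -2).
μ=-3: eigenvector (-3, -2, 4).
μ=-5: eigenvector (-1, 0, 1).
P = [[2, -3, -1], [1, -2, 0], [-2, 4, 1]], D = diag(3, -3, -5), P⁻¹ = [[2, 1, 2], [1, 0, 1], [0, 2, 1]].
Q⁴ = P·diag(81, 81, 625)·P⁻¹ = [[81, -1088, -544], [0, 81, 0], [0, 1088, 625]].
The requested entry is -544.

-544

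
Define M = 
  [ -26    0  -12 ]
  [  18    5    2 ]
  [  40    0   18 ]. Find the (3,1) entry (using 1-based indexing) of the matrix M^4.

-12800

Characteristic polynomial: s^3 + 3s^2 - 28s - 60 = (s - 5)(s + 2)(s + 6), so the eigenvalues are -6, -2, 5.
s=5: eigenvector (0, 1, 0).
s=-2: eigenvector (-1, 2, 2).
s=-6: eigenvector (-3, 4, 5).
P = [[0, -1, -3], [1, 2, 4], [0, 2, 5]], D = diag(5, -2, -6), P⁻¹ = [[-2, 1, -2], [5, 0, 3], [-2, 0, -1]].
M⁴ = P·diag(625, 16, 1296)·P⁻¹ = [[7696, 0, 3840], [-11458, 625, -6338], [-12800, 0, -6384]].
The requested entry is -12800.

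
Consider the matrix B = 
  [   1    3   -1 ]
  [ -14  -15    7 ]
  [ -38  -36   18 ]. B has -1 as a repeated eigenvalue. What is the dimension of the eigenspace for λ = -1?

1

B + 1I = [[2, 3, -1], [-14, -14, 7], [-38, -36, 19]].
This matrix has rank 2, so its null space has dimension 3 − 2 = 1.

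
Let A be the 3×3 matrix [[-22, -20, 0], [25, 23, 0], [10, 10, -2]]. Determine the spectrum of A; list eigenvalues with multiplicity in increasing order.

-2, -2, 3

Characteristic polynomial: p(r) = r^3 + r^2 - 8r - 12 = (r - 3)(r + 2)^2.
Roots (with multiplicity): -2, -2, 3.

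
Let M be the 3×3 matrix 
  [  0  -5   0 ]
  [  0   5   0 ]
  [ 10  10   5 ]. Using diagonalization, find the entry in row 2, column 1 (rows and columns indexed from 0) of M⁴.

Characteristic polynomial: r^3 - 10r^2 + 25r = r(r - 5)^2, so the eigenvalues are 0, 5, 5.
r=0: eigenvector (1, 0, -2).
r=5: eigenvector (-1, 1, 1).
r=5: eigenvector (2, -2, -1).
P = [[1, -1, 2], [0, 1, -2], [-2, 1, -1]], D = diag(0, 5, 5), P⁻¹ = [[1, 1, 0], [4, 3, 2], [2, 1, 1]].
M⁴ = P·diag(0, 625, 625)·P⁻¹ = [[0, -625, 0], [0, 625, 0], [1250, 1250, 625]].
The requested entry is 1250.

1250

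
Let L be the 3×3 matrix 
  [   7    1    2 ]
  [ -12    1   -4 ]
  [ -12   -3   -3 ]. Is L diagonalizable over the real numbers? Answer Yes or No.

No

Characteristic polynomial: p(t) = t^3 - 5t^2 + 7t - 3 = (t - 3)(t - 1)^2.
t = 1 has algebraic multiplicity 2; rank(L − 1I) = 2, so geometric multiplicity = 1.
Geometric multiplicity < algebraic multiplicity, so L is not diagonalizable.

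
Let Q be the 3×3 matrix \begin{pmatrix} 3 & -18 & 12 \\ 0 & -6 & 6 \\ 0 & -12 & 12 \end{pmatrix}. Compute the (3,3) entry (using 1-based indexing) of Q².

72

Characteristic polynomial: μ^3 - 9μ^2 + 18μ = μ(μ - 6)(μ - 3), so the eigenvalues are 0, 3, 6.
μ=3: eigenvector (1, 0, 0).
μ=6: eigenvector (2, 1, 2).
μ=0: eigenvector (-2, -1, -1).
P = [[1, 2, -2], [0, 1, -1], [0, 2, -1]], D = diag(3, 6, 0), P⁻¹ = [[1, -2, 0], [0, -1, 1], [0, -2, 1]].
Q² = P·diag(9, 36, 0)·P⁻¹ = [[9, -90, 72], [0, -36, 36], [0, -72, 72]].
The requested entry is 72.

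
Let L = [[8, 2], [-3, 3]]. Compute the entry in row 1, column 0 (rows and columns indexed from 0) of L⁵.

-13953

Characteristic polynomial: μ^2 - 11μ + 30 = (μ - 6)(μ - 5), so the eigenvalues are 5, 6.
μ=6: eigenvector (1, -1).
μ=5: eigenvector (-2, 3).
P = [[1, -2], [-1, 3]], D = diag(6, 5), P⁻¹ = [[3, 2], [1, 1]].
L⁵ = P·diag(7776, 3125)·P⁻¹ = [[17078, 9302], [-13953, -6177]].
The requested entry is -13953.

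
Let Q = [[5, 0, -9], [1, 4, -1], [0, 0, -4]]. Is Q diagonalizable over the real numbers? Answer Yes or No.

Yes

Characteristic polynomial: p(μ) = μ^3 - 5μ^2 - 16μ + 80 = (μ - 5)(μ - 4)(μ + 4).
All 3 eigenvalues are distinct, so Q is diagonalizable.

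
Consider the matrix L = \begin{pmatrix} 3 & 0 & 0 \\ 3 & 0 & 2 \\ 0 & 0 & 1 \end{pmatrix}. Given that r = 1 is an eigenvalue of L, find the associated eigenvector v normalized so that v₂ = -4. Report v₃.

L − 1I = [[2, 0, 0], [3, -1, 2], [0, 0, 0]].
Solving (L − 1I)v = 0 gives the eigenspace spanned by (0, -4, -2).
With v₂ = -4, v = (0, -4, -2), so v₃ = -2.

-2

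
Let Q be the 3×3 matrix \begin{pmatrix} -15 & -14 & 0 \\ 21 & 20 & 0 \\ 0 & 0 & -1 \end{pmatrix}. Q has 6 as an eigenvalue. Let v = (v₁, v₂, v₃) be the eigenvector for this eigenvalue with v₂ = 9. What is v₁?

-6

Q − 6I = [[-21, -14, 0], [21, 14, 0], [0, 0, -7]].
Solving (Q − 6I)v = 0 gives the eigenspace spanned by (-6, 9, 0).
With v₂ = 9, v = (-6, 9, 0), so v₁ = -6.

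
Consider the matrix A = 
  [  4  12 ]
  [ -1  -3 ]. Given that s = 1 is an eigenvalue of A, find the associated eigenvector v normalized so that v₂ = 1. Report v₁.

A − 1I = [[3, 12], [-1, -4]].
Solving (A − 1I)v = 0 gives the eigenspace spanned by (-4, 1).
With v₂ = 1, v = (-4, 1), so v₁ = -4.

-4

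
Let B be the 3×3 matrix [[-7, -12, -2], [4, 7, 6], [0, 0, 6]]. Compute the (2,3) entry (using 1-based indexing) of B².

70

Characteristic polynomial: r^3 - 6r^2 - r + 6 = (r - 6)(r - 1)(r + 1), so the eigenvalues are -1, 1, 6.
r=1: eigenvector (-3, 2, 0).
r=-1: eigenvector (-2, 1, 0).
r=6: eigenvector (-2, 2, 1).
P = [[-3, -2, -2], [2, 1, 2], [0, 0, 1]], D = diag(1, -1, 6), P⁻¹ = [[1, 2, -2], [-2, -3, 2], [0, 0, 1]].
B² = P·diag(1, 1, 36)·P⁻¹ = [[1, 0, -70], [0, 1, 70], [0, 0, 36]].
The requested entry is 70.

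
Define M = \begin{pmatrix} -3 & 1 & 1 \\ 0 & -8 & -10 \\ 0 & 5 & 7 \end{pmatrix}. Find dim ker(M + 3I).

M + 3I = [[0, 1, 1], [0, -5, -10], [0, 5, 10]].
This matrix has rank 2, so its null space has dimension 3 − 2 = 1.

1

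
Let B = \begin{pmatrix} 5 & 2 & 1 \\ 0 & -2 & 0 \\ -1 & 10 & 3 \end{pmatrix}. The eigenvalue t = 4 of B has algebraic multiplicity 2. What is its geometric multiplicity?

1

B − 4I = [[1, 2, 1], [0, -6, 0], [-1, 10, -1]].
This matrix has rank 2, so its null space has dimension 3 − 2 = 1.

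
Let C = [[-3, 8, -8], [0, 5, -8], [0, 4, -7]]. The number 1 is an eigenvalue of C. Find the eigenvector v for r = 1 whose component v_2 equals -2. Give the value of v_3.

C − 1I = [[-4, 8, -8], [0, 4, -8], [0, 4, -8]].
Solving (C − 1I)v = 0 gives the eigenspace spanned by (-2, -2, -1).
With v_2 = -2, v = (-2, -2, -1), so v_3 = -1.

-1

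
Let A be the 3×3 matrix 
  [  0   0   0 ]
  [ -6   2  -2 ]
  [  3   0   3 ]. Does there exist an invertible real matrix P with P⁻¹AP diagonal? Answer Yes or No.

Yes

Characteristic polynomial: p(s) = s^3 - 5s^2 + 6s = s(s - 3)(s - 2).
All 3 eigenvalues are distinct, so A is diagonalizable.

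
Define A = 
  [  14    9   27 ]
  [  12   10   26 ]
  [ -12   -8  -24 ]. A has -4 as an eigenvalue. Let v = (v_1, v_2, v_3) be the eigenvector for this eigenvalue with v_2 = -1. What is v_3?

1

A + 4I = [[18, 9, 27], [12, 14, 26], [-12, -8, -20]].
Solving (A + 4I)v = 0 gives the eigenspace spanned by (-1, -1, 1).
With v_2 = -1, v = (-1, -1, 1), so v_3 = 1.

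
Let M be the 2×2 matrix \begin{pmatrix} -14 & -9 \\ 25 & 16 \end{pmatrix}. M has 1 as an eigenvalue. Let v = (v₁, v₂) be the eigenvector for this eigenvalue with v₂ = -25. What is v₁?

15

M − 1I = [[-15, -9], [25, 15]].
Solving (M − 1I)v = 0 gives the eigenspace spanned by (15, -25).
With v₂ = -25, v = (15, -25), so v₁ = 15.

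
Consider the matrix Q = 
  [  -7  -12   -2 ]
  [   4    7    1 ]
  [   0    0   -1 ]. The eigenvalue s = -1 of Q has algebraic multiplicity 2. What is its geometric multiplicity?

Q + 1I = [[-6, -12, -2], [4, 8, 1], [0, 0, 0]].
This matrix has rank 2, so its null space has dimension 3 − 2 = 1.

1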